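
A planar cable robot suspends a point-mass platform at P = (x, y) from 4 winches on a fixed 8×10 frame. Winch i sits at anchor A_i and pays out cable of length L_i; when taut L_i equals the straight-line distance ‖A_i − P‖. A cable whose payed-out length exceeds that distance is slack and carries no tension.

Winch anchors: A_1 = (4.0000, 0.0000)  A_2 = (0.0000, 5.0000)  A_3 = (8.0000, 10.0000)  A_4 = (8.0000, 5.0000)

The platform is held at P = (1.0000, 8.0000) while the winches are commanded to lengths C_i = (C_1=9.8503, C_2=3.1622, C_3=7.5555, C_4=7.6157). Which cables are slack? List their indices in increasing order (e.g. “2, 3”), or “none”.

1, 3

cable 1: L_1 = ‖A_1−P‖ = 8.5440;  C_1 = 9.8503 → slack
cable 2: L_2 = ‖A_2−P‖ = 3.1623;  C_2 = 3.1622 → taut
cable 3: L_3 = ‖A_3−P‖ = 7.2801;  C_3 = 7.5555 → slack
cable 4: L_4 = ‖A_4−P‖ = 7.6158;  C_4 = 7.6157 → taut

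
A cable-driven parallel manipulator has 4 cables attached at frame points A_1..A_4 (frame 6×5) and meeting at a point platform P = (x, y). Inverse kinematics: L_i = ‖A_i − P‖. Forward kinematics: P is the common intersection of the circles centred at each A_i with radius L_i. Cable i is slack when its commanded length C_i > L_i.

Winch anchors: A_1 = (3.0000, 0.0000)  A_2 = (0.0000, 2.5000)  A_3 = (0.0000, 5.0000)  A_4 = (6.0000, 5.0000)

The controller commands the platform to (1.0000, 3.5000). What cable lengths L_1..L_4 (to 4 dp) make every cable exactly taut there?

L_1: Δ = A_1−P = (2.0000, -3.5000) → ‖Δ‖ = √16.2500 = 4.0311
L_2: Δ = A_2−P = (-1.0000, -1.0000) → ‖Δ‖ = √2.0000 = 1.4142
L_3: Δ = A_3−P = (-1.0000, 1.5000) → ‖Δ‖ = √3.2500 = 1.8028
L_4: Δ = A_4−P = (5.0000, 1.5000) → ‖Δ‖ = √27.2500 = 5.2202

(4.0311, 1.4142, 1.8028, 5.2202)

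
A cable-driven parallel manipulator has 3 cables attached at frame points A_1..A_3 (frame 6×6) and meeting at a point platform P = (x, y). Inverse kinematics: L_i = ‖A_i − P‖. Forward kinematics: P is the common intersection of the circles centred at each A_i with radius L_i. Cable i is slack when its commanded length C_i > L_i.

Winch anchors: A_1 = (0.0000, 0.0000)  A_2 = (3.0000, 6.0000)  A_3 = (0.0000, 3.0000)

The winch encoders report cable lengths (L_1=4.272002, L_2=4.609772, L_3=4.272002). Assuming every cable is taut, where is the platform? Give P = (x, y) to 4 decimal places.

circle eqns → linear via eq_j − eq_1; set q_j = A_j·A_j − L_j²
q_1 = 0.0000+0.0000−18.2500 = -18.2500
-6.0000·x − 12.0000·y = q_1−q_2 = -42.0000
0.0000·x − 6.0000·y = q_1−q_3 = -9.0000
solve first two rows → x=4.0000, y=1.5000

(4.0000, 1.5000)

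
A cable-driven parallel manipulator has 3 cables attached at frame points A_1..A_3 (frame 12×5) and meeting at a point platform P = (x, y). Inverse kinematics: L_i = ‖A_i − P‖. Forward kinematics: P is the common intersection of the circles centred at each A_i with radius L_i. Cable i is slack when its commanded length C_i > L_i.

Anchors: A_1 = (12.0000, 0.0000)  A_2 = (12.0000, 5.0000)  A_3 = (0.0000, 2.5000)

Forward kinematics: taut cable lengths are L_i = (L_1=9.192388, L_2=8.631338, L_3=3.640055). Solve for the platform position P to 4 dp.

each cable: (A_i−P)·(A_i−P) = L_i²; let q_i = ‖A_i‖²−L_i²
q_1 = 144.0000+0.0000−84.5000 = 59.5000
row 1: 0.0000x − 10.0000y = -35.0000  (q_2=94.5000)
row 2: 24.0000x − 5.0000y = 66.5000  (q_3=-7.0000)
Cramer on rows 1–2 → x = 3.5000, y = 3.5000

(3.5000, 3.5000)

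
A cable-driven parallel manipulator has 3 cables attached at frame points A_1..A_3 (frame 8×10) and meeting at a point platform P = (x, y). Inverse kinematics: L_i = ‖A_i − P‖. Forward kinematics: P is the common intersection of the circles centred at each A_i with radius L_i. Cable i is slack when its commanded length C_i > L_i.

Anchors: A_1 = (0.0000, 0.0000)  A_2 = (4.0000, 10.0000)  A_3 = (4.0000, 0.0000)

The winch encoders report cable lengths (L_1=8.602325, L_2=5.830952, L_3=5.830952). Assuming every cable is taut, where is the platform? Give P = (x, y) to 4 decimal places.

(7.0000, 5.0000)

expand ‖A_i−P‖²=L_i² and subtract eq 1 (q_i ≔ ‖A_i‖²−L_i²)
q_1 = 0.0000+0.0000−74.0000 = -74.0000
eq1−eq2 → [-8.0000  -20.0000]·P = -156.0000
eq1−eq3 → [-8.0000  0.0000]·P = -56.0000
2×2 solve → P = (7.0000, 5.0000)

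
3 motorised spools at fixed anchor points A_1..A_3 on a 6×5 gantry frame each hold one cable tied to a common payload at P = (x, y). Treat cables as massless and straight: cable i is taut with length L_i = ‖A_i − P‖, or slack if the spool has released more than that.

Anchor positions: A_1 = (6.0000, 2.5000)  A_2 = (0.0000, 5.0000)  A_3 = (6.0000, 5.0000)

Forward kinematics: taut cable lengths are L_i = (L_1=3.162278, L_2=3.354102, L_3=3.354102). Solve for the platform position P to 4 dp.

(3.0000, 3.5000)

expand ‖A_i−P‖²=L_i² and subtract eq 1 (k_i ≔ ‖A_i‖²−L_i²)
k_1 = 36.0000+6.2500−10.0000 = 32.2500
eq1−eq2 → [12.0000  -5.0000]·P = 18.5000
eq1−eq3 → [0.0000  -5.0000]·P = -17.5000
2×2 solve → P = (3.0000, 3.5000)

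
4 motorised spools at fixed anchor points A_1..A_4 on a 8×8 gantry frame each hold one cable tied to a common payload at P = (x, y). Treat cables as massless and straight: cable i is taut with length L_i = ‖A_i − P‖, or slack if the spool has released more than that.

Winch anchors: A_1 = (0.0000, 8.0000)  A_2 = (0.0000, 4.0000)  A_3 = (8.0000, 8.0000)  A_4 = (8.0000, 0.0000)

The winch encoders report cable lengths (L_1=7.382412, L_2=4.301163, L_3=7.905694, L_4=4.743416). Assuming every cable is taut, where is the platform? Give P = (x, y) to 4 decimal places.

each cable: (A_i−P)·(A_i−P) = L_i²; let c_i = ‖A_i‖²−L_i²
c_1 = 0.0000+64.0000−54.5000 = 9.5000
row 1: 0.0000x + 8.0000y = 12.0000  (c_2=-2.5000)
row 2: -16.0000x + 0.0000y = -56.0000  (c_3=65.5000)
row 3: -16.0000x + 16.0000y = -32.0000  (c_4=41.5000)
Cramer on rows 1–2 → x = 3.5000, y = 1.5000
check cable 4: ‖A_4−P‖² = 22.5000 ≈ L_4² = 22.5000 ✓

(3.5000, 1.5000)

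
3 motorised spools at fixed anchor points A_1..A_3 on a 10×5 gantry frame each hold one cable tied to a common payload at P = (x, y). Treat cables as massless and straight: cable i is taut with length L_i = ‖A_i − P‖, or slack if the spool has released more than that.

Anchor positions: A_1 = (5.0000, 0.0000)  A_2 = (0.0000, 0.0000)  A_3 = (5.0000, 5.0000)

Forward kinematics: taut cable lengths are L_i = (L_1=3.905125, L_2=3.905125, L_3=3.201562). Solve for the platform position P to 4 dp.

expand ‖A_i−P‖²=L_i² and subtract eq 1 (q_i ≔ ‖A_i‖²−L_i²)
q_1 = 25.0000+0.0000−15.2500 = 9.7500
eq1−eq2 → [10.0000  0.0000]·P = 25.0000
eq1−eq3 → [0.0000  -10.0000]·P = -30.0000
2×2 solve → P = (2.5000, 3.0000)

(2.5000, 3.0000)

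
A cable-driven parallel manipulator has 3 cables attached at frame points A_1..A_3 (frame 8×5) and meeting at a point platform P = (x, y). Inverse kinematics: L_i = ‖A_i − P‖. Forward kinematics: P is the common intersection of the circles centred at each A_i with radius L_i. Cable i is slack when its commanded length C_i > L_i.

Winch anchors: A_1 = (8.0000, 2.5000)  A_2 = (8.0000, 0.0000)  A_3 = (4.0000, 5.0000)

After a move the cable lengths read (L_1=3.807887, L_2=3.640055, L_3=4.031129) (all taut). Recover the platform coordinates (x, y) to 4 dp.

(4.5000, 1.0000)

circle eqns → linear via eq_j − eq_1; set c_j = A_j·A_j − L_j²
c_1 = 64.0000+6.2500−14.5000 = 55.7500
0.0000·x + 5.0000·y = c_1−c_2 = 5.0000
8.0000·x − 5.0000·y = c_1−c_3 = 31.0000
solve first two rows → x=4.5000, y=1.0000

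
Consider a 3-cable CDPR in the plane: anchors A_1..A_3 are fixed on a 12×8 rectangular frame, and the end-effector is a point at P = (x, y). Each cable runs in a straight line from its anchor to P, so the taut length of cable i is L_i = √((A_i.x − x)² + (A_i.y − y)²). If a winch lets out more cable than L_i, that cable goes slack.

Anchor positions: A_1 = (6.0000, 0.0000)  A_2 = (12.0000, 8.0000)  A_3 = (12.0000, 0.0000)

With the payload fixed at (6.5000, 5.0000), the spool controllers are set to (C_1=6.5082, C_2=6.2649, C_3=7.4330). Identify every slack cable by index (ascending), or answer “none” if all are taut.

i=1: geometric 5.0249 vs commanded 6.5082 ⇒ slack
i=2: geometric 6.2650 vs commanded 6.2649 ⇒ taut
i=3: geometric 7.4330 vs commanded 7.4330 ⇒ taut

1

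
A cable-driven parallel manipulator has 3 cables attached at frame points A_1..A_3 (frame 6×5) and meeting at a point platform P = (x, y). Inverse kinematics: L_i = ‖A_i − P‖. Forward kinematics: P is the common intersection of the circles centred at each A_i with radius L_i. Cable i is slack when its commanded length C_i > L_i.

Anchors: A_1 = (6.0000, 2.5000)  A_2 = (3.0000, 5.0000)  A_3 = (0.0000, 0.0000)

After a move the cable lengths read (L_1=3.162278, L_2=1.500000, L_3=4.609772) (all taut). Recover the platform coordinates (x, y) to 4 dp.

expand ‖A_i−P‖²=L_i² and subtract eq 1 (k_i ≔ ‖A_i‖²−L_i²)
k_1 = 36.0000+6.2500−10.0000 = 32.2500
eq1−eq2 → [6.0000  -5.0000]·P = 0.5000
eq1−eq3 → [12.0000  5.0000]·P = 53.5000
2×2 solve → P = (3.0000, 3.5000)

(3.0000, 3.5000)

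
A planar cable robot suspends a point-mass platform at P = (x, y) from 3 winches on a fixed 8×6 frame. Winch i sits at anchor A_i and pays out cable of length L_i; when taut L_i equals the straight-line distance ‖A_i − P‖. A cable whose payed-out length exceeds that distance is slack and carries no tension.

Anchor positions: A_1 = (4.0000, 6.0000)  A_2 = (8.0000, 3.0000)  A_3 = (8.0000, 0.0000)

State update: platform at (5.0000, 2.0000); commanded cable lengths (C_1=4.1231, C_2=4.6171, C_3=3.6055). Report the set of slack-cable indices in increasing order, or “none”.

2

i=1: geometric 4.1231 vs commanded 4.1231 ⇒ taut
i=2: geometric 3.1623 vs commanded 4.6171 ⇒ slack
i=3: geometric 3.6056 vs commanded 3.6055 ⇒ taut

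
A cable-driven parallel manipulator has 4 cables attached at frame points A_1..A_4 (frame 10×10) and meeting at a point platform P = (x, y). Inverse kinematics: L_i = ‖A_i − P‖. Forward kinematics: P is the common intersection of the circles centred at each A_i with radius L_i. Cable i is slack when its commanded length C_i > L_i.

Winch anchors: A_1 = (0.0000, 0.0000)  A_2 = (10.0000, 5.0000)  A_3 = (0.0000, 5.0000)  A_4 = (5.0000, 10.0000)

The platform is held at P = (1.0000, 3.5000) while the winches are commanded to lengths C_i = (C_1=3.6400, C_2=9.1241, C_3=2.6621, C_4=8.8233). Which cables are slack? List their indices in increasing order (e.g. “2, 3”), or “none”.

3, 4

i=1: geometric 3.6401 vs commanded 3.6400 ⇒ taut
i=2: geometric 9.1241 vs commanded 9.1241 ⇒ taut
i=3: geometric 1.8028 vs commanded 2.6621 ⇒ slack
i=4: geometric 7.6322 vs commanded 8.8233 ⇒ slack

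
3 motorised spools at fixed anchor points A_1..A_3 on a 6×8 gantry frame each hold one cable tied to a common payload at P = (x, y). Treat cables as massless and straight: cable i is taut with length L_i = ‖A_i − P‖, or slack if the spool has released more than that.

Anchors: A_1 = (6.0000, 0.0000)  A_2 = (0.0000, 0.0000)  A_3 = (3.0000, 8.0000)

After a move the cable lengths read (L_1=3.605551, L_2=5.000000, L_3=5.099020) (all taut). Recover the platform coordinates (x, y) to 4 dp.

expand ‖A_i−P‖²=L_i² and subtract eq 1 (q_i ≔ ‖A_i‖²−L_i²)
q_1 = 36.0000+0.0000−13.0000 = 23.0000
eq1−eq2 → [12.0000  0.0000]·P = 48.0000
eq1−eq3 → [6.0000  -16.0000]·P = -24.0000
2×2 solve → P = (4.0000, 3.0000)

(4.0000, 3.0000)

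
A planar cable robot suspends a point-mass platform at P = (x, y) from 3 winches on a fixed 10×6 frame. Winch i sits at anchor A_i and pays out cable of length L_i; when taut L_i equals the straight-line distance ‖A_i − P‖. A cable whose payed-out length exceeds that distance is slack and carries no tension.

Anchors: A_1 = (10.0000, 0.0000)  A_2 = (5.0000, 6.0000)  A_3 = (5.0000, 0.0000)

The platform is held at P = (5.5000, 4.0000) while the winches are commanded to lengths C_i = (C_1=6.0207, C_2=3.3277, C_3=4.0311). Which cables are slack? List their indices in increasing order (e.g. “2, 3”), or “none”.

i=1: geometric 6.0208 vs commanded 6.0207 ⇒ taut
i=2: geometric 2.0616 vs commanded 3.3277 ⇒ slack
i=3: geometric 4.0311 vs commanded 4.0311 ⇒ taut

2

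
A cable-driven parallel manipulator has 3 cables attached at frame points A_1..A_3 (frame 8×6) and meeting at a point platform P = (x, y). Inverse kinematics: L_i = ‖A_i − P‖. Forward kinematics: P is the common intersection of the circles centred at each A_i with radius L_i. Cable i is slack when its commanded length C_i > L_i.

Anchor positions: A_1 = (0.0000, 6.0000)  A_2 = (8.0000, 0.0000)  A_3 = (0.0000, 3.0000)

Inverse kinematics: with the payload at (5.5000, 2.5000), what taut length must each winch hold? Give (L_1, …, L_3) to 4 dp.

(6.5192, 3.5355, 5.5227)

L_1 = √((0.0000−5.5000)² + (6.0000−2.5000)²) = 6.5192
L_2 = √((8.0000−5.5000)² + (0.0000−2.5000)²) = 3.5355
L_3 = √((0.0000−5.5000)² + (3.0000−2.5000)²) = 5.5227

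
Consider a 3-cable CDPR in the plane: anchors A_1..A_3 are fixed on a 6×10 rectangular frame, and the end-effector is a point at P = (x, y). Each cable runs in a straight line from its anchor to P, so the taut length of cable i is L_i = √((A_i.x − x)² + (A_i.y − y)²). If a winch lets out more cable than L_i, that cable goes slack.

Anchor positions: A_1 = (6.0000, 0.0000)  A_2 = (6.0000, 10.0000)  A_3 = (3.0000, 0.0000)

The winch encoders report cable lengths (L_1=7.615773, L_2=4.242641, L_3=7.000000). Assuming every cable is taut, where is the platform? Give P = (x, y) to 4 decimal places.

(3.0000, 7.0000)

each cable: (A_i−P)·(A_i−P) = L_i²; let k_i = ‖A_i‖²−L_i²
k_1 = 36.0000+0.0000−58.0000 = -22.0000
row 1: 0.0000x − 20.0000y = -140.0000  (k_2=118.0000)
row 2: 6.0000x + 0.0000y = 18.0000  (k_3=-40.0000)
Cramer on rows 1–2 → x = 3.0000, y = 7.0000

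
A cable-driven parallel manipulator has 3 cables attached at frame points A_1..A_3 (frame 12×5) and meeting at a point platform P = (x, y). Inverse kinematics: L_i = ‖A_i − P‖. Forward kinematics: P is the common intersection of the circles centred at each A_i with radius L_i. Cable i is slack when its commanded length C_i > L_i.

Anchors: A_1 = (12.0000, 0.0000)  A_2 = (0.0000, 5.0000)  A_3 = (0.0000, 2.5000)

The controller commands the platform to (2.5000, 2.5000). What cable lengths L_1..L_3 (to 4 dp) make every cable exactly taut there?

(9.8234, 3.5355, 2.5000)

cable 1: Δx=9.5000, Δy=-2.5000; L_1 = √(Δx²+Δy²) = 9.8234
cable 2: Δx=-2.5000, Δy=2.5000; L_2 = √(Δx²+Δy²) = 3.5355
cable 3: Δx=-2.5000, Δy=0.0000; L_3 = √(Δx²+Δy²) = 2.5000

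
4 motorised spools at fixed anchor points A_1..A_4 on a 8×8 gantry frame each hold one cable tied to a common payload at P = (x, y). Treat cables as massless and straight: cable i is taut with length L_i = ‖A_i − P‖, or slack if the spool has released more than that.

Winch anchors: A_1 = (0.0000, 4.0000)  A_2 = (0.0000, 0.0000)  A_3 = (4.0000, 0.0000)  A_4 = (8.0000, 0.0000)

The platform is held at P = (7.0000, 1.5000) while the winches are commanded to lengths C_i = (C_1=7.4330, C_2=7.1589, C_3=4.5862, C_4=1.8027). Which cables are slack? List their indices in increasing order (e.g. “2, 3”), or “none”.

3

cable 1: L_1 = ‖A_1−P‖ = 7.4330;  C_1 = 7.4330 → taut
cable 2: L_2 = ‖A_2−P‖ = 7.1589;  C_2 = 7.1589 → taut
cable 3: L_3 = ‖A_3−P‖ = 3.3541;  C_3 = 4.5862 → slack
cable 4: L_4 = ‖A_4−P‖ = 1.8028;  C_4 = 1.8027 → taut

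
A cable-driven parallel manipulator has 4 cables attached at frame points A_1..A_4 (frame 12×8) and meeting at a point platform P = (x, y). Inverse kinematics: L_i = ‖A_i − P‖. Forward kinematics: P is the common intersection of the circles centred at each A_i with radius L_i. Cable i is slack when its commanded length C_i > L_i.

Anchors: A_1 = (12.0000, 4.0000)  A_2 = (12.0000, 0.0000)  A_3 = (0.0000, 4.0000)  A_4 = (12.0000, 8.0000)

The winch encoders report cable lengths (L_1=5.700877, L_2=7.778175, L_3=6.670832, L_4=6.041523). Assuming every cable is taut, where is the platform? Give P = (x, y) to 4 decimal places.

(6.5000, 5.5000)

each cable: (A_i−P)·(A_i−P) = L_i²; let k_i = ‖A_i‖²−L_i²
k_1 = 144.0000+16.0000−32.5000 = 127.5000
row 1: 0.0000x + 8.0000y = 44.0000  (k_2=83.5000)
row 2: 24.0000x + 0.0000y = 156.0000  (k_3=-28.5000)
row 3: 0.0000x − 8.0000y = -44.0000  (k_4=171.5000)
Cramer on rows 1–2 → x = 6.5000, y = 5.5000
check cable 4: ‖A_4−P‖² = 36.5000 ≈ L_4² = 36.5000 ✓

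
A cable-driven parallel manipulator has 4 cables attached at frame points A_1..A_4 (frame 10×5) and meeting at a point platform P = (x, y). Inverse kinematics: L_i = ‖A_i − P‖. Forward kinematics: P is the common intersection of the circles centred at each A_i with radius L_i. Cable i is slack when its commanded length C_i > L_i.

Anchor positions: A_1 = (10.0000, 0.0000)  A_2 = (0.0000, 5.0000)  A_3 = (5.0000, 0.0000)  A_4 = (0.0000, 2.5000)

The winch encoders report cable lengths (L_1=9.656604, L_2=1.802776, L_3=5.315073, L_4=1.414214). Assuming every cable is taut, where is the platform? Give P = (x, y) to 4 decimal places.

(1.0000, 3.5000)

circle eqns → linear via eq_j − eq_1; set c_j = A_j·A_j − L_j²
c_1 = 100.0000+0.0000−93.2500 = 6.7500
20.0000·x − 10.0000·y = c_1−c_2 = -15.0000
10.0000·x + 0.0000·y = c_1−c_3 = 10.0000
20.0000·x − 5.0000·y = c_1−c_4 = 2.5000
solve first two rows → x=1.0000, y=3.5000
check cable 4: ‖A_4−P‖² = 2.0000 ≈ L_4² = 2.0000 ✓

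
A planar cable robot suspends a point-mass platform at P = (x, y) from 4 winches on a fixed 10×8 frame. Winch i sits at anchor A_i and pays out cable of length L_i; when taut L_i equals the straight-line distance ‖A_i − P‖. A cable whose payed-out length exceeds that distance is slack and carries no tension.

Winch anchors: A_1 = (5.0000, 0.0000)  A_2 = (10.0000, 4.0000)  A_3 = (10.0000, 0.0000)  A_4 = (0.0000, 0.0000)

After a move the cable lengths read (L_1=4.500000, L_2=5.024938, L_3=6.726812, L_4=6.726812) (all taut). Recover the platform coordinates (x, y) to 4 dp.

expand ‖A_i−P‖²=L_i² and subtract eq 1 (q_i ≔ ‖A_i‖²−L_i²)
q_1 = 25.0000+0.0000−20.2500 = 4.7500
eq1−eq2 → [-10.0000  -8.0000]·P = -86.0000
eq1−eq3 → [-10.0000  0.0000]·P = -50.0000
eq1−eq4 → [10.0000  0.0000]·P = 50.0000
2×2 solve → P = (5.0000, 4.5000)
check cable 4: ‖A_4−P‖² = 45.2500 ≈ L_4² = 45.2500 ✓

(5.0000, 4.5000)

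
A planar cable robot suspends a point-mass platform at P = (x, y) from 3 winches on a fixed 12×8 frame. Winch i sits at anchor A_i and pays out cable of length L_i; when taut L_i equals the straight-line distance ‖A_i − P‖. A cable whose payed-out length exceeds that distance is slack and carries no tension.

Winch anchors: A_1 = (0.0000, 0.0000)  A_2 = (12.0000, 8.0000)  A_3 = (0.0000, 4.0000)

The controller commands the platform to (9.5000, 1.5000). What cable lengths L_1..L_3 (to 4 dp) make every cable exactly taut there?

L_1: Δ = A_1−P = (-9.5000, -1.5000) → ‖Δ‖ = √92.5000 = 9.6177
L_2: Δ = A_2−P = (2.5000, 6.5000) → ‖Δ‖ = √48.5000 = 6.9642
L_3: Δ = A_3−P = (-9.5000, 2.5000) → ‖Δ‖ = √96.5000 = 9.8234

(9.6177, 6.9642, 9.8234)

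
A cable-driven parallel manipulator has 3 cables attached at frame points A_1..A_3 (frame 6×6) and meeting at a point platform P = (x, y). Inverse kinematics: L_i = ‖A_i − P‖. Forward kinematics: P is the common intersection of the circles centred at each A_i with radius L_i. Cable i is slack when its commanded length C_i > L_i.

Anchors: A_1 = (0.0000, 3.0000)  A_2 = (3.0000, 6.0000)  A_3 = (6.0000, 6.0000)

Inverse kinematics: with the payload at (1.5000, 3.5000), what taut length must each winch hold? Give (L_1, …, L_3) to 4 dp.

cable 1: Δx=-1.5000, Δy=-0.5000; L_1 = √(Δx²+Δy²) = 1.5811
cable 2: Δx=1.5000, Δy=2.5000; L_2 = √(Δx²+Δy²) = 2.9155
cable 3: Δx=4.5000, Δy=2.5000; L_3 = √(Δx²+Δy²) = 5.1478

(1.5811, 2.9155, 5.1478)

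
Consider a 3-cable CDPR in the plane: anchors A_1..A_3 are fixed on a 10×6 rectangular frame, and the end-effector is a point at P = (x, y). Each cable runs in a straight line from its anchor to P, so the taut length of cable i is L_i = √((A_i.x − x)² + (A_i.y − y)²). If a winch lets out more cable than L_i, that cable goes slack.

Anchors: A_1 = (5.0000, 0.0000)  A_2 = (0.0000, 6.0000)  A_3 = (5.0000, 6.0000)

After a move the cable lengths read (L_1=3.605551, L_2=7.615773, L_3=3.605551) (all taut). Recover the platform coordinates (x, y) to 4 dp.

expand ‖A_i−P‖²=L_i² and subtract eq 1 (k_i ≔ ‖A_i‖²−L_i²)
k_1 = 25.0000+0.0000−13.0000 = 12.0000
eq1−eq2 → [10.0000  -12.0000]·P = 34.0000
eq1−eq3 → [0.0000  -12.0000]·P = -36.0000
2×2 solve → P = (7.0000, 3.0000)

(7.0000, 3.0000)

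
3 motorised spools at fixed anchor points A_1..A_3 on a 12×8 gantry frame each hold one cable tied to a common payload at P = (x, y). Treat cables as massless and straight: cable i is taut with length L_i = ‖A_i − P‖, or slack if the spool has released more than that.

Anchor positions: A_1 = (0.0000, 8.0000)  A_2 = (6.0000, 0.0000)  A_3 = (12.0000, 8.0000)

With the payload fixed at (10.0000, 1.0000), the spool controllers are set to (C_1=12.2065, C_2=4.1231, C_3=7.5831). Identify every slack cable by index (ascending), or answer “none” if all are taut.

3

cable 1: √((-10.0000)²+(7.0000)²)=12.2066, C_1=12.2065: taut
cable 2: √((-4.0000)²+(-1.0000)²)=4.1231, C_2=4.1231: taut
cable 3: √((2.0000)²+(7.0000)²)=7.2801, C_3=7.5831: slack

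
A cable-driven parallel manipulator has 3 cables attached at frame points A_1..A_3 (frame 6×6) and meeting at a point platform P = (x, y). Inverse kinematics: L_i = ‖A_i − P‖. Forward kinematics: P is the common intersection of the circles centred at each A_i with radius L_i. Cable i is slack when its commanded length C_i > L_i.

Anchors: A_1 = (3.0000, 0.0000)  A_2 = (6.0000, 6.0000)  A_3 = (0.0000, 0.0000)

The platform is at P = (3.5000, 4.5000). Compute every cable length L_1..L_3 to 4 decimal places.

(4.5277, 2.9155, 5.7009)

cable 1: Δx=-0.5000, Δy=-4.5000; L_1 = √(Δx²+Δy²) = 4.5277
cable 2: Δx=2.5000, Δy=1.5000; L_2 = √(Δx²+Δy²) = 2.9155
cable 3: Δx=-3.5000, Δy=-4.5000; L_3 = √(Δx²+Δy²) = 5.7009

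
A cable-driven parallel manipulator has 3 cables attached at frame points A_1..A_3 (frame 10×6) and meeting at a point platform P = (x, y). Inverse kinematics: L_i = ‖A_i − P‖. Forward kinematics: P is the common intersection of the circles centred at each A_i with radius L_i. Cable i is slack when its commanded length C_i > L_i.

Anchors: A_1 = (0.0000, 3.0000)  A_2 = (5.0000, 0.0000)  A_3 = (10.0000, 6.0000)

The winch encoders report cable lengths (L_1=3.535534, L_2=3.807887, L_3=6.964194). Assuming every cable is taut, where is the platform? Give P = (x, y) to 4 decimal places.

(3.5000, 3.5000)

expand ‖A_i−P‖²=L_i² and subtract eq 1 (k_i ≔ ‖A_i‖²−L_i²)
k_1 = 0.0000+9.0000−12.5000 = -3.5000
eq1−eq2 → [-10.0000  6.0000]·P = -14.0000
eq1−eq3 → [-20.0000  -6.0000]·P = -91.0000
2×2 solve → P = (3.5000, 3.5000)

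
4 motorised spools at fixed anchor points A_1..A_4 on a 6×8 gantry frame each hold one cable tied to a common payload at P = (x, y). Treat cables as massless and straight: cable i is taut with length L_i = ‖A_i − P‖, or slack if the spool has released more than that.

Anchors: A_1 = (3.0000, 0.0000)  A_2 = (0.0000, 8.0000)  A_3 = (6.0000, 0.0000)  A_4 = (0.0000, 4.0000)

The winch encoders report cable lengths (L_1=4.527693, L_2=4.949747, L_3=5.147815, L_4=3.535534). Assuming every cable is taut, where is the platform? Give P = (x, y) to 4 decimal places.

circle eqns → linear via eq_j − eq_1; set k_j = A_j·A_j − L_j²
k_1 = 9.0000+0.0000−20.5000 = -11.5000
6.0000·x − 16.0000·y = k_1−k_2 = -51.0000
-6.0000·x + 0.0000·y = k_1−k_3 = -21.0000
6.0000·x − 8.0000·y = k_1−k_4 = -15.0000
solve first two rows → x=3.5000, y=4.5000
check cable 4: ‖A_4−P‖² = 12.5000 ≈ L_4² = 12.5000 ✓

(3.5000, 4.5000)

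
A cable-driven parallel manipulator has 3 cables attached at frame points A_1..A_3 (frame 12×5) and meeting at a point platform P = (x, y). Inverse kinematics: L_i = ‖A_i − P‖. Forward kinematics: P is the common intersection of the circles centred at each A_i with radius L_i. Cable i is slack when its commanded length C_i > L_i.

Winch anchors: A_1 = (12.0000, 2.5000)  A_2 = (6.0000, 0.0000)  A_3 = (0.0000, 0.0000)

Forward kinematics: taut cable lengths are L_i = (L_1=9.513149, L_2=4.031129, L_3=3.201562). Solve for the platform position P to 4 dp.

(2.5000, 2.0000)

expand ‖A_i−P‖²=L_i² and subtract eq 1 (c_i ≔ ‖A_i‖²−L_i²)
c_1 = 144.0000+6.2500−90.5000 = 59.7500
eq1−eq2 → [12.0000  5.0000]·P = 40.0000
eq1−eq3 → [24.0000  5.0000]·P = 70.0000
2×2 solve → P = (2.5000, 2.0000)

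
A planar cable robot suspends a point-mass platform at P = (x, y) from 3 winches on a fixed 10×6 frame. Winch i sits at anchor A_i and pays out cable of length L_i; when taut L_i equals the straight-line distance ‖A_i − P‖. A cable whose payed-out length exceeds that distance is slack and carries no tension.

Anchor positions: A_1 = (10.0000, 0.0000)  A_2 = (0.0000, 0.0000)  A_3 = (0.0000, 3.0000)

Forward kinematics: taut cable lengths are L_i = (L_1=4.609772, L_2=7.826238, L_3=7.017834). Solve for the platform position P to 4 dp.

(7.0000, 3.5000)

each cable: (A_i−P)·(A_i−P) = L_i²; let k_i = ‖A_i‖²−L_i²
k_1 = 100.0000+0.0000−21.2500 = 78.7500
row 1: 20.0000x + 0.0000y = 140.0000  (k_2=-61.2500)
row 2: 20.0000x − 6.0000y = 119.0000  (k_3=-40.2500)
Cramer on rows 1–2 → x = 7.0000, y = 3.5000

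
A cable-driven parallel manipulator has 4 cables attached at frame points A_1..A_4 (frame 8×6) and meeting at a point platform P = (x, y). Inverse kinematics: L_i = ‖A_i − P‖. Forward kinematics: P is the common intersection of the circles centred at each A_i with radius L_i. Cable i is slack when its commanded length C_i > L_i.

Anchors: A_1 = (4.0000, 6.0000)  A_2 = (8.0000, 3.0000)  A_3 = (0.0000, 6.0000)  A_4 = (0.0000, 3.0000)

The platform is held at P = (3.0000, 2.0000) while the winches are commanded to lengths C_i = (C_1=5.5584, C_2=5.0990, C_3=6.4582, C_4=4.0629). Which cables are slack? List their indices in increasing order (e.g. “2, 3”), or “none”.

i=1: geometric 4.1231 vs commanded 5.5584 ⇒ slack
i=2: geometric 5.0990 vs commanded 5.0990 ⇒ taut
i=3: geometric 5.0000 vs commanded 6.4582 ⇒ slack
i=4: geometric 3.1623 vs commanded 4.0629 ⇒ slack

1, 3, 4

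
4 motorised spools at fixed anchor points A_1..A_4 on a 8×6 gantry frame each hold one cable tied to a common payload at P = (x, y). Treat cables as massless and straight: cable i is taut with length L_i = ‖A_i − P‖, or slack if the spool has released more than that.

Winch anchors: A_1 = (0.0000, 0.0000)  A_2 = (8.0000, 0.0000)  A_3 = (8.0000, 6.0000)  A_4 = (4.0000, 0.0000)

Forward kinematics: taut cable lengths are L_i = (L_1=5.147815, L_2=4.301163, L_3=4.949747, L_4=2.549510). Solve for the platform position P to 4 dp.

(4.5000, 2.5000)

circle eqns → linear via eq_j − eq_1; set q_j = A_j·A_j − L_j²
q_1 = 0.0000+0.0000−26.5000 = -26.5000
-16.0000·x + 0.0000·y = q_1−q_2 = -72.0000
-16.0000·x − 12.0000·y = q_1−q_3 = -102.0000
-8.0000·x + 0.0000·y = q_1−q_4 = -36.0000
solve first two rows → x=4.5000, y=2.5000
check cable 4: ‖A_4−P‖² = 6.5000 ≈ L_4² = 6.5000 ✓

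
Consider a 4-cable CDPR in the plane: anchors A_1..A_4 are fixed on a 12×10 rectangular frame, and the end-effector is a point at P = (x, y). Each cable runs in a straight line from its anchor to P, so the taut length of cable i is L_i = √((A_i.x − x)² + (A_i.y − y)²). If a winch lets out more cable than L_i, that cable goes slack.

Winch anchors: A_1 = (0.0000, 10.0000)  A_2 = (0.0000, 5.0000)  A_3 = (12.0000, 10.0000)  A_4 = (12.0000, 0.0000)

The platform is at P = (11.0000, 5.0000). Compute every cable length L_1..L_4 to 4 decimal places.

(12.0830, 11.0000, 5.0990, 5.0990)

cable 1: Δx=-11.0000, Δy=5.0000; L_1 = √(Δx²+Δy²) = 12.0830
cable 2: Δx=-11.0000, Δy=0.0000; L_2 = √(Δx²+Δy²) = 11.0000
cable 3: Δx=1.0000, Δy=5.0000; L_3 = √(Δx²+Δy²) = 5.0990
cable 4: Δx=1.0000, Δy=-5.0000; L_4 = √(Δx²+Δy²) = 5.0990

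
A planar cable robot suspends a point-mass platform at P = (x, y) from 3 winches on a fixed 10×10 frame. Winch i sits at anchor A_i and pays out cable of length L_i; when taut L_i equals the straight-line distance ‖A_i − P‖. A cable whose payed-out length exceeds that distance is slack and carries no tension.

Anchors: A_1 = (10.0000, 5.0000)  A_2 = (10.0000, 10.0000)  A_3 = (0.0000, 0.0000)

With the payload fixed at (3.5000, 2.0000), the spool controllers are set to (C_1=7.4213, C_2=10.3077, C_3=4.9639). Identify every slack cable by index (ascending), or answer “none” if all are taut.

1, 3

cable 1: √((6.5000)²+(3.0000)²)=7.1589, C_1=7.4213: slack
cable 2: √((6.5000)²+(8.0000)²)=10.3078, C_2=10.3077: taut
cable 3: √((-3.5000)²+(-2.0000)²)=4.0311, C_3=4.9639: slack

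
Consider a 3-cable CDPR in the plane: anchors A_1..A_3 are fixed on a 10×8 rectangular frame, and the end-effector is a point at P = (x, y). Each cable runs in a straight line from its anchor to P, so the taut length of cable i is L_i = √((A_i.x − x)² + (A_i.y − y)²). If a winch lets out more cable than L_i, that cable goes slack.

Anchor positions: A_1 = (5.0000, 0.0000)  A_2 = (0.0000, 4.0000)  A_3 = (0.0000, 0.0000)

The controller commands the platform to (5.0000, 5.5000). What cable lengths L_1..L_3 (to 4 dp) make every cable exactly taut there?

(5.5000, 5.2202, 7.4330)

L_1: Δ = A_1−P = (0.0000, -5.5000) → ‖Δ‖ = √30.2500 = 5.5000
L_2: Δ = A_2−P = (-5.0000, -1.5000) → ‖Δ‖ = √27.2500 = 5.2202
L_3: Δ = A_3−P = (-5.0000, -5.5000) → ‖Δ‖ = √55.2500 = 7.4330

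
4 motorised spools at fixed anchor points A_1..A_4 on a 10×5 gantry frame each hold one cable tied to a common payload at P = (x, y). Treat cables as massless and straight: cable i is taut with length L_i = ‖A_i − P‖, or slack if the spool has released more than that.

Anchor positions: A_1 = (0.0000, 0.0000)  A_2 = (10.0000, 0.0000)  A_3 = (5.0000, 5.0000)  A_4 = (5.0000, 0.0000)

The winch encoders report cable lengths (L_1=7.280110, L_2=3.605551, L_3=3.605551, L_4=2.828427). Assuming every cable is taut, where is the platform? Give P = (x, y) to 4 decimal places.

(7.0000, 2.0000)

each cable: (A_i−P)·(A_i−P) = L_i²; let q_i = ‖A_i‖²−L_i²
q_1 = 0.0000+0.0000−53.0000 = -53.0000
row 1: -20.0000x + 0.0000y = -140.0000  (q_2=87.0000)
row 2: -10.0000x − 10.0000y = -90.0000  (q_3=37.0000)
row 3: -10.0000x + 0.0000y = -70.0000  (q_4=17.0000)
Cramer on rows 1–2 → x = 7.0000, y = 2.0000
check cable 4: ‖A_4−P‖² = 8.0000 ≈ L_4² = 8.0000 ✓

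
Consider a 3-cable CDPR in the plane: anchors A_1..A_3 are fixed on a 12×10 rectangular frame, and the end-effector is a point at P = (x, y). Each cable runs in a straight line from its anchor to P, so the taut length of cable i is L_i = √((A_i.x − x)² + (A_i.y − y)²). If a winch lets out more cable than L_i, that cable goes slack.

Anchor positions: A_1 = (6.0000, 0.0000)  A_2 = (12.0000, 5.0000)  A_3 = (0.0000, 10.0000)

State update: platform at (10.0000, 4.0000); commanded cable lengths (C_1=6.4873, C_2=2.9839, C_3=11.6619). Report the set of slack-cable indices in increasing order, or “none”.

i=1: geometric 5.6569 vs commanded 6.4873 ⇒ slack
i=2: geometric 2.2361 vs commanded 2.9839 ⇒ slack
i=3: geometric 11.6619 vs commanded 11.6619 ⇒ taut

1, 2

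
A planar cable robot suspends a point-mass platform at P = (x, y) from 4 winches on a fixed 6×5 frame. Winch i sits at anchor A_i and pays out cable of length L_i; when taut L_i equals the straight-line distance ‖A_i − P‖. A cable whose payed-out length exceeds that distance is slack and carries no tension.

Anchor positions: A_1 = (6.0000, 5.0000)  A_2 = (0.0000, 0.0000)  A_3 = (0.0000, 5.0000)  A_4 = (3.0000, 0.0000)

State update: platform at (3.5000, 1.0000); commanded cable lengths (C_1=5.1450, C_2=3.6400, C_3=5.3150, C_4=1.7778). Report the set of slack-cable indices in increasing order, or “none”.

1, 4

i=1: geometric 4.7170 vs commanded 5.1450 ⇒ slack
i=2: geometric 3.6401 vs commanded 3.6400 ⇒ taut
i=3: geometric 5.3151 vs commanded 5.3150 ⇒ taut
i=4: geometric 1.1180 vs commanded 1.7778 ⇒ slack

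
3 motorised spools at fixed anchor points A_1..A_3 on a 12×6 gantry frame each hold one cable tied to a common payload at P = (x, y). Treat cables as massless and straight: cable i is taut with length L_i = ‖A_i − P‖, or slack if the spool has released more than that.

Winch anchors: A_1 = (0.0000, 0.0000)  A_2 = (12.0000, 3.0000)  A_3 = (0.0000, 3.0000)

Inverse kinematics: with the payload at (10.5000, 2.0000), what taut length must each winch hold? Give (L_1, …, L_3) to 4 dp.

cable 1: Δx=-10.5000, Δy=-2.0000; L_1 = √(Δx²+Δy²) = 10.6888
cable 2: Δx=1.5000, Δy=1.0000; L_2 = √(Δx²+Δy²) = 1.8028
cable 3: Δx=-10.5000, Δy=1.0000; L_3 = √(Δx²+Δy²) = 10.5475

(10.6888, 1.8028, 10.5475)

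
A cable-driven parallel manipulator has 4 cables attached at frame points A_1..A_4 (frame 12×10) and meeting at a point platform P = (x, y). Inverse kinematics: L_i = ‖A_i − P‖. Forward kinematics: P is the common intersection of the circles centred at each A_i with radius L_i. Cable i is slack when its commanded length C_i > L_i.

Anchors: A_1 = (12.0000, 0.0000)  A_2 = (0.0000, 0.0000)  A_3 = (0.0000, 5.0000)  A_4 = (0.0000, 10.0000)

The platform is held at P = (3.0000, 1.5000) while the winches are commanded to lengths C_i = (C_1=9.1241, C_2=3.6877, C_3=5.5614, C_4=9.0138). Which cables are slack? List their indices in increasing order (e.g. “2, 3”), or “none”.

2, 3

i=1: geometric 9.1241 vs commanded 9.1241 ⇒ taut
i=2: geometric 3.3541 vs commanded 3.6877 ⇒ slack
i=3: geometric 4.6098 vs commanded 5.5614 ⇒ slack
i=4: geometric 9.0139 vs commanded 9.0138 ⇒ taut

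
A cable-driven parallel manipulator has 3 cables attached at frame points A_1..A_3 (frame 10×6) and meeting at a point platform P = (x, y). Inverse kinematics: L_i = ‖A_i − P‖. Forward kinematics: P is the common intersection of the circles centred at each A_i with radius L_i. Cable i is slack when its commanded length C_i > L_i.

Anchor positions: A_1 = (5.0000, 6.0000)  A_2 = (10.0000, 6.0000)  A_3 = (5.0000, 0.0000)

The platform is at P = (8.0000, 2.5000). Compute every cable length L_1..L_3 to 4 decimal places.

(4.6098, 4.0311, 3.9051)

L_1 = √((5.0000−8.0000)² + (6.0000−2.5000)²) = 4.6098
L_2 = √((10.0000−8.0000)² + (6.0000−2.5000)²) = 4.0311
L_3 = √((5.0000−8.0000)² + (0.0000−2.5000)²) = 3.9051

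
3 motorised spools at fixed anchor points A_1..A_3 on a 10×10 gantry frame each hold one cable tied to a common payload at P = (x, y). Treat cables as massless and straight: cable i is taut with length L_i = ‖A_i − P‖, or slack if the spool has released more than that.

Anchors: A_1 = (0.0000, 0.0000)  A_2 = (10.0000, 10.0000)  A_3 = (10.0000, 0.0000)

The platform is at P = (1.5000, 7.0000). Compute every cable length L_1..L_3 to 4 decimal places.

cable 1: Δx=-1.5000, Δy=-7.0000; L_1 = √(Δx²+Δy²) = 7.1589
cable 2: Δx=8.5000, Δy=3.0000; L_2 = √(Δx²+Δy²) = 9.0139
cable 3: Δx=8.5000, Δy=-7.0000; L_3 = √(Δx²+Δy²) = 11.0114

(7.1589, 9.0139, 11.0114)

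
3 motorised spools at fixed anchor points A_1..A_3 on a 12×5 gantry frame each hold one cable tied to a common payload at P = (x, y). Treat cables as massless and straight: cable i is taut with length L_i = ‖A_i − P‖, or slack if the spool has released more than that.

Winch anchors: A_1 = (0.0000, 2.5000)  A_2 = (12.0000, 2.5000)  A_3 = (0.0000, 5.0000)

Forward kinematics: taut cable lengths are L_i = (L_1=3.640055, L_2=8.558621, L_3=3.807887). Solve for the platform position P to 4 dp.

circle eqns → linear via eq_j − eq_1; set q_j = A_j·A_j − L_j²
q_1 = 0.0000+6.2500−13.2500 = -7.0000
-24.0000·x + 0.0000·y = q_1−q_2 = -84.0000
0.0000·x − 5.0000·y = q_1−q_3 = -17.5000
solve first two rows → x=3.5000, y=3.5000

(3.5000, 3.5000)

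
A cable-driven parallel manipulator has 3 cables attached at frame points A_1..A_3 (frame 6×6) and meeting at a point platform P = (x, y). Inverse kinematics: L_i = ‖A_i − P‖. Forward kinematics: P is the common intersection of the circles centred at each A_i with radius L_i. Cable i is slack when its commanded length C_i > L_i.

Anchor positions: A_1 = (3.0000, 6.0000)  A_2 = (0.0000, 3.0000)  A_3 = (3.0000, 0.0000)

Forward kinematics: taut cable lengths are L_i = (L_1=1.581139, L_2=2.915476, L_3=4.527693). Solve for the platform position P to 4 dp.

(2.5000, 4.5000)

each cable: (A_i−P)·(A_i−P) = L_i²; let k_i = ‖A_i‖²−L_i²
k_1 = 9.0000+36.0000−2.5000 = 42.5000
row 1: 6.0000x + 6.0000y = 42.0000  (k_2=0.5000)
row 2: 0.0000x + 12.0000y = 54.0000  (k_3=-11.5000)
Cramer on rows 1–2 → x = 2.5000, y = 4.5000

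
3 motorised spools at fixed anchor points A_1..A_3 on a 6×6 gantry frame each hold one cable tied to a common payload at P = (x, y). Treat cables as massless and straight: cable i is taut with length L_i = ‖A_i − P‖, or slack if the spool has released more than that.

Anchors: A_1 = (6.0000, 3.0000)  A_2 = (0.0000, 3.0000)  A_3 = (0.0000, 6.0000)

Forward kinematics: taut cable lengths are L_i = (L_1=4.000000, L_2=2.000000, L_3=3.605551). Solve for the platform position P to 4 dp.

each cable: (A_i−P)·(A_i−P) = L_i²; let q_i = ‖A_i‖²−L_i²
q_1 = 36.0000+9.0000−16.0000 = 29.0000
row 1: 12.0000x + 0.0000y = 24.0000  (q_2=5.0000)
row 2: 12.0000x − 6.0000y = 6.0000  (q_3=23.0000)
Cramer on rows 1–2 → x = 2.0000, y = 3.0000

(2.0000, 3.0000)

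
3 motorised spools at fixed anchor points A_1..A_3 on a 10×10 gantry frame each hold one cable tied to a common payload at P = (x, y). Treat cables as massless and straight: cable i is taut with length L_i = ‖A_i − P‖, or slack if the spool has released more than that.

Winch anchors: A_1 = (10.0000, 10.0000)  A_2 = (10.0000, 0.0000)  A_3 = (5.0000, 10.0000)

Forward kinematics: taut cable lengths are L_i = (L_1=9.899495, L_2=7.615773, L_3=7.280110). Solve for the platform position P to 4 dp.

(3.0000, 3.0000)

expand ‖A_i−P‖²=L_i² and subtract eq 1 (q_i ≔ ‖A_i‖²−L_i²)
q_1 = 100.0000+100.0000−98.0000 = 102.0000
eq1−eq2 → [0.0000  20.0000]·P = 60.0000
eq1−eq3 → [10.0000  0.0000]·P = 30.0000
2×2 solve → P = (3.0000, 3.0000)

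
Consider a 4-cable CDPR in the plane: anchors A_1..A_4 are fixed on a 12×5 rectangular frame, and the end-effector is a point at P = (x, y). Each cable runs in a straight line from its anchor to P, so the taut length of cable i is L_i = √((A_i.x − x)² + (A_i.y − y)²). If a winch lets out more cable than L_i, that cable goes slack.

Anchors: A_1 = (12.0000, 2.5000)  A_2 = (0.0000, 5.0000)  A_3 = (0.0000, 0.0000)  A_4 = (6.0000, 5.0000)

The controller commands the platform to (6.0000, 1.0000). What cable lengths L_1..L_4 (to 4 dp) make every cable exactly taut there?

(6.1847, 7.2111, 6.0828, 4.0000)

L_1: Δ = A_1−P = (6.0000, 1.5000) → ‖Δ‖ = √38.2500 = 6.1847
L_2: Δ = A_2−P = (-6.0000, 4.0000) → ‖Δ‖ = √52.0000 = 7.2111
L_3: Δ = A_3−P = (-6.0000, -1.0000) → ‖Δ‖ = √37.0000 = 6.0828
L_4: Δ = A_4−P = (0.0000, 4.0000) → ‖Δ‖ = √16.0000 = 4.0000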